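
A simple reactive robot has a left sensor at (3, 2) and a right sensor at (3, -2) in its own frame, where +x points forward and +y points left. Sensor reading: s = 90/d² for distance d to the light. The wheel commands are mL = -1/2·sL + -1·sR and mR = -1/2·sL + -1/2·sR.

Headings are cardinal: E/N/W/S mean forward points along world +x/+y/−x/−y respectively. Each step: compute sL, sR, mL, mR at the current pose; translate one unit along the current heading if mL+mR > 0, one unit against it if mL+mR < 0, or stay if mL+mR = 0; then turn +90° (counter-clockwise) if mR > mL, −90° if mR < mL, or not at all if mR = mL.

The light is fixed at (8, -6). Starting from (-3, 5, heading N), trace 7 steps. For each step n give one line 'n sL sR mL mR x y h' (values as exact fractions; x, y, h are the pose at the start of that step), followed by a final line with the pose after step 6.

0 18/73 90/277 -9063/20221 -5778/20221 -3 5 N
1 9/26 9/34 -387/884 -135/442 -3 4 W
2 90/113 90/193 -18855/21809 -13770/21809 -2 4 S
3 45/109 9/13 -2547/2834 -783/1417 -2 5 E
4 18/73 90/277 -9063/20221 -5778/20221 -3 5 N
5 9/26 9/34 -387/884 -135/442 -3 4 W
6 90/113 90/193 -18855/21809 -13770/21809 -2 4 S
final -2 5 E

n=0: pose=(-3,5,N); sL=18/73, sR=90/277; mL=-9063/20221, mR=-5778/20221; mL+mR=-14841/20221 → advance -1; mR−mL=45/277 → turn +1·90°
n=1: pose=(-3,4,W); sL=9/26, sR=9/34; mL=-387/884, mR=-135/442; mL+mR=-657/884 → advance -1; mR−mL=9/68 → turn +1·90°
n=2: pose=(-2,4,S); sL=90/113, sR=90/193; mL=-18855/21809, mR=-13770/21809; mL+mR=-32625/21809 → advance -1; mR−mL=45/193 → turn +1·90°
n=3: pose=(-2,5,E); sL=45/109, sR=9/13; mL=-2547/2834, mR=-783/1417; mL+mR=-4113/2834 → advance -1; mR−mL=9/26 → turn +1·90°
n=4: pose=(-3,5,N); sL=18/73, sR=90/277; mL=-9063/20221, mR=-5778/20221; mL+mR=-14841/20221 → advance -1; mR−mL=45/277 → turn +1·90°
n=5: pose=(-3,4,W); sL=9/26, sR=9/34; mL=-387/884, mR=-135/442; mL+mR=-657/884 → advance -1; mR−mL=9/68 → turn +1·90°
n=6: pose=(-2,4,S); sL=90/113, sR=90/193; mL=-18855/21809, mR=-13770/21809; mL+mR=-32625/21809 → advance -1; mR−mL=45/193 → turn +1·90°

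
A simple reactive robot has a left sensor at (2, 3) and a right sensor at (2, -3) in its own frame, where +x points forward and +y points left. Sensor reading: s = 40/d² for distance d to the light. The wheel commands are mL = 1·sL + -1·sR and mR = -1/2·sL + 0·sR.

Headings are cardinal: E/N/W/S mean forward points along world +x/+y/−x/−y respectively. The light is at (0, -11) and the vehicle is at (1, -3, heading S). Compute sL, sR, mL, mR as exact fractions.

left sensor world pos  = (4, -5); dL² = 52
right sensor world pos = (-2, -5); dR² = 40
sL = 40/52 = 10/13
sR = 40/40 = 1
mL = 1·sL + -1·sR = -3/13
mR = -1/2·sL + 0·sR = -5/13

10/13 1 -3/13 -5/13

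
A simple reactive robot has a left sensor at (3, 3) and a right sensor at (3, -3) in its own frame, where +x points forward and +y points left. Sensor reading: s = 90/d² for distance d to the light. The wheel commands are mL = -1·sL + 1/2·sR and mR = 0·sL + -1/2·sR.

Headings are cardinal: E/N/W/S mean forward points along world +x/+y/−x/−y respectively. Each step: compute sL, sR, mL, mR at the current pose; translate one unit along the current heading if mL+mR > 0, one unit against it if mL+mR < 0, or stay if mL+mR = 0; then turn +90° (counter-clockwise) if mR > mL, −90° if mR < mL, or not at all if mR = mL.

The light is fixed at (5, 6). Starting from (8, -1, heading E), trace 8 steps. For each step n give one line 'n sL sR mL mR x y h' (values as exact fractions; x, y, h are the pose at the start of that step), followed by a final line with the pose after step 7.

n=0: pose=(8,-1,E); sL=45/26, sR=45/68; mL=-2475/1768, mR=-45/136; mL+mR=-45/26 → advance -1; mR−mL=945/884 → turn +1·90°
n=1: pose=(7,-1,N); sL=90/17, sR=90/41; mL=-2925/697, mR=-45/41; mL+mR=-90/17 → advance -1; mR−mL=2160/697 → turn +1·90°
n=2: pose=(7,-2,W); sL=45/61, sR=45/13; mL=1575/1586, mR=-45/26; mL+mR=-45/61 → advance -1; mR−mL=-2160/793 → turn -1·90°
n=3: pose=(8,-2,N); sL=18/5, sR=90/61; mL=-873/305, mR=-45/61; mL+mR=-18/5 → advance -1; mR−mL=648/305 → turn +1·90°
n=4: pose=(8,-3,W); sL=5/8, sR=5/2; mL=5/8, mR=-5/4; mL+mR=-5/8 → advance -1; mR−mL=-15/8 → turn -1·90°
n=5: pose=(9,-3,N); sL=90/37, sR=18/17; mL=-1197/629, mR=-9/17; mL+mR=-90/37 → advance -1; mR−mL=864/629 → turn +1·90°
n=6: pose=(9,-4,W); sL=9/17, sR=9/5; mL=63/170, mR=-9/10; mL+mR=-9/17 → advance -1; mR−mL=-108/85 → turn -1·90°
n=7: pose=(10,-4,N); sL=90/53, sR=90/113; mL=-7785/5989, mR=-45/113; mL+mR=-90/53 → advance -1; mR−mL=5400/5989 → turn +1·90°

0 45/26 45/68 -2475/1768 -45/136 8 -1 E
1 90/17 90/41 -2925/697 -45/41 7 -1 N
2 45/61 45/13 1575/1586 -45/26 7 -2 W
3 18/5 90/61 -873/305 -45/61 8 -2 N
4 5/8 5/2 5/8 -5/4 8 -3 W
5 90/37 18/17 -1197/629 -9/17 9 -3 N
6 9/17 9/5 63/170 -9/10 9 -4 W
7 90/53 90/113 -7785/5989 -45/113 10 -4 N
final 10 -5 W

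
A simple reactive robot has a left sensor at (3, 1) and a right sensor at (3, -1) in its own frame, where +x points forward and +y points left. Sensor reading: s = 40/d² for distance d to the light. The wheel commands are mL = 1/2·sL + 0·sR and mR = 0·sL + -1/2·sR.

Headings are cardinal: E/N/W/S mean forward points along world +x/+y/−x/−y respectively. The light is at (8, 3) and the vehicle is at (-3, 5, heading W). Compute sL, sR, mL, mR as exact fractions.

left sensor world pos  = (-6, 4); dL² = 197
right sensor world pos = (-6, 6); dR² = 205
sL = 40/197 = 40/197
sR = 40/205 = 8/41
mL = 1/2·sL + 0·sR = 20/197
mR = 0·sL + -1/2·sR = -4/41

40/197 8/41 20/197 -4/41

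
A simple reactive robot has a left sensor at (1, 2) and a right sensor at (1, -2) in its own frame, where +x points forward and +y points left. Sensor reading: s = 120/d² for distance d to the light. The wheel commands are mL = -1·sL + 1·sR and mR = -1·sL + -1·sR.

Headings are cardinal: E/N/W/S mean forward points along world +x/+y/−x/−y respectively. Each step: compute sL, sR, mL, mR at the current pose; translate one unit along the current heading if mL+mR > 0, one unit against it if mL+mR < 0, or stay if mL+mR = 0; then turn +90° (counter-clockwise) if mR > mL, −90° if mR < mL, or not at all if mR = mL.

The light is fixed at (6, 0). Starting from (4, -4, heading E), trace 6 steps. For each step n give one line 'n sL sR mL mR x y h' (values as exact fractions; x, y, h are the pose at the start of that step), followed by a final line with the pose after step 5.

0 24 120/37 -768/37 -1008/37 4 -4 E
1 60/13 12/5 -144/65 -456/65 3 -4 S
2 120/41 120/17 2880/697 -6960/697 3 -3 W
3 6 30 24 -36 4 -3 N
4 24 120/37 -768/37 -1008/37 4 -4 E
5 60/13 12/5 -144/65 -456/65 3 -4 S
final 3 -3 W

n=0: pose=(4,-4,E); sL=24, sR=120/37; mL=-768/37, mR=-1008/37; mL+mR=-48 → advance -1; mR−mL=-240/37 → turn -1·90°
n=1: pose=(3,-4,S); sL=60/13, sR=12/5; mL=-144/65, mR=-456/65; mL+mR=-120/13 → advance -1; mR−mL=-24/5 → turn -1·90°
n=2: pose=(3,-3,W); sL=120/41, sR=120/17; mL=2880/697, mR=-6960/697; mL+mR=-240/41 → advance -1; mR−mL=-240/17 → turn -1·90°
n=3: pose=(4,-3,N); sL=6, sR=30; mL=24, mR=-36; mL+mR=-12 → advance -1; mR−mL=-60 → turn -1·90°
n=4: pose=(4,-4,E); sL=24, sR=120/37; mL=-768/37, mR=-1008/37; mL+mR=-48 → advance -1; mR−mL=-240/37 → turn -1·90°
n=5: pose=(3,-4,S); sL=60/13, sR=12/5; mL=-144/65, mR=-456/65; mL+mR=-120/13 → advance -1; mR−mL=-24/5 → turn -1·90°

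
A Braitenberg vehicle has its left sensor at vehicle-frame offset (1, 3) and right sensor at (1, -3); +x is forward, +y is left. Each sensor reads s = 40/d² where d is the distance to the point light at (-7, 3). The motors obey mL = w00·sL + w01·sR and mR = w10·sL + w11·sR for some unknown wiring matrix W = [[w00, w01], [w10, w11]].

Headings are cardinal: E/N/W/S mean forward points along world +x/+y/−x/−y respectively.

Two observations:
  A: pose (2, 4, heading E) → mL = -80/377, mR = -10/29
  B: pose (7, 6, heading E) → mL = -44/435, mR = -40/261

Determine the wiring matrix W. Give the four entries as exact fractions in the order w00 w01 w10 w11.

obs A: pose=(2,4,E) → sL=10/29, sR=5/13, mL=-80/377, mR=-10/29
obs B: pose=(7,6,E) → sL=40/261, sR=8/45, mL=-44/435, mR=-40/261
sensor matrix S = [[10/29, 5/13], [40/261, 8/45]]; det S = 8/3393
solve [mL_A; mL_B] = S·[w00; w01] and [mR_A; mR_B] = S·[w10; w11]:
  w00 = 1/2, w01 = -1, w10 = -1, w11 = 0

1/2 -1 -1 0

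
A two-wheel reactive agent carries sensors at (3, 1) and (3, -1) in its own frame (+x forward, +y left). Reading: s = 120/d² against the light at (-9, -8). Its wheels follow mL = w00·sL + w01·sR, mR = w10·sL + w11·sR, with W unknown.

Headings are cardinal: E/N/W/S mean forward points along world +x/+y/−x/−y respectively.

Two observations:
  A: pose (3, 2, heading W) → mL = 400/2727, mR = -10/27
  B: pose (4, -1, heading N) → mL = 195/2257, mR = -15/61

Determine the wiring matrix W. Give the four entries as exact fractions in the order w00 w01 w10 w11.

1 -1 -1/2 0

obs A: pose=(3,2,W) → sL=20/27, sR=60/101, mL=400/2727, mR=-10/27
obs B: pose=(4,-1,N) → sL=30/61, sR=15/37, mL=195/2257, mR=-15/61
sensor matrix S = [[20/27, 60/101], [30/61, 15/37]]; det S = 16700/2051613
solve [mL_A; mL_B] = S·[w00; w01] and [mR_A; mR_B] = S·[w10; w11]:
  w00 = 1, w01 = -1, w10 = -1/2, w11 = 0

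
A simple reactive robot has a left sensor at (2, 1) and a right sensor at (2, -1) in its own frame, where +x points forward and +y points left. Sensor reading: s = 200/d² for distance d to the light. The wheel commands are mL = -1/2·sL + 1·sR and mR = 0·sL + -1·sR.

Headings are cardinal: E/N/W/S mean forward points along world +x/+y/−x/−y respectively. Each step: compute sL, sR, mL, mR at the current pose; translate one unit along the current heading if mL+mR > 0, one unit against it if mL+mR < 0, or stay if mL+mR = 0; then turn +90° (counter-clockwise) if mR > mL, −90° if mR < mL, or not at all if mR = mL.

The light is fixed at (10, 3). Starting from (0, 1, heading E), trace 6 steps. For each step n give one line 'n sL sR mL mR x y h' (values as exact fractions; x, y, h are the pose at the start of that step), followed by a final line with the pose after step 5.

0 40/13 200/73 1140/949 -200/73 0 1 E
1 50/29 5/4 45/116 -5/4 -1 1 S
2 200/173 200/169 17700/29237 -200/169 -1 2 W
3 100/61 100/41 4050/2501 -100/41 0 2 N
4 40/13 200/73 1140/949 -200/73 0 1 E
5 50/29 5/4 45/116 -5/4 -1 1 S
final -1 2 W

n=0: pose=(0,1,E); sL=40/13, sR=200/73; mL=1140/949, mR=-200/73; mL+mR=-20/13 → advance -1; mR−mL=-3740/949 → turn -1·90°
n=1: pose=(-1,1,S); sL=50/29, sR=5/4; mL=45/116, mR=-5/4; mL+mR=-25/29 → advance -1; mR−mL=-95/58 → turn -1·90°
n=2: pose=(-1,2,W); sL=200/173, sR=200/169; mL=17700/29237, mR=-200/169; mL+mR=-100/173 → advance -1; mR−mL=-52300/29237 → turn -1·90°
n=3: pose=(0,2,N); sL=100/61, sR=100/41; mL=4050/2501, mR=-100/41; mL+mR=-50/61 → advance -1; mR−mL=-10150/2501 → turn -1·90°
n=4: pose=(0,1,E); sL=40/13, sR=200/73; mL=1140/949, mR=-200/73; mL+mR=-20/13 → advance -1; mR−mL=-3740/949 → turn -1·90°
n=5: pose=(-1,1,S); sL=50/29, sR=5/4; mL=45/116, mR=-5/4; mL+mR=-25/29 → advance -1; mR−mL=-95/58 → turn -1·90°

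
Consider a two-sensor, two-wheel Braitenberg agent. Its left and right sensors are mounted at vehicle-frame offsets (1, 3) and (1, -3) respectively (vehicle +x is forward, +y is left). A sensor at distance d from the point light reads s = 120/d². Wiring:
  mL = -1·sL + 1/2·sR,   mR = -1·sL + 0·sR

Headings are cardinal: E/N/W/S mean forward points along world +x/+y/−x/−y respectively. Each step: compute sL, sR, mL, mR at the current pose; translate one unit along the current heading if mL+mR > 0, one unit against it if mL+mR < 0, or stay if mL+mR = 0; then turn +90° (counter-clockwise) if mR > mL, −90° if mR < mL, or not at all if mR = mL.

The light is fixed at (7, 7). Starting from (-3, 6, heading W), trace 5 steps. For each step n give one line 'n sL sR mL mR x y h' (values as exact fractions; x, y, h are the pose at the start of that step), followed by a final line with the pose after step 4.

n=0: pose=(-3,6,W); sL=120/137, sR=24/25; mL=-1356/3425, mR=-120/137; mL+mR=-4356/3425 → advance -1; mR−mL=-12/25 → turn -1·90°
n=1: pose=(-2,6,N); sL=5/6, sR=10/3; mL=5/6, mR=-5/6; mL+mR=0 → advance +0; mR−mL=-5/3 → turn -1·90°
n=2: pose=(-2,6,E); sL=30/17, sR=3/2; mL=-69/68, mR=-30/17; mL+mR=-189/68 → advance -1; mR−mL=-3/4 → turn -1·90°
n=3: pose=(-3,6,S); sL=120/53, sR=120/173; mL=-17580/9169, mR=-120/53; mL+mR=-38340/9169 → advance -1; mR−mL=-60/173 → turn -1·90°
n=4: pose=(-3,7,W); sL=12/13, sR=12/13; mL=-6/13, mR=-12/13; mL+mR=-18/13 → advance -1; mR−mL=-6/13 → turn -1·90°

0 120/137 24/25 -1356/3425 -120/137 -3 6 W
1 5/6 10/3 5/6 -5/6 -2 6 N
2 30/17 3/2 -69/68 -30/17 -2 6 E
3 120/53 120/173 -17580/9169 -120/53 -3 6 S
4 12/13 12/13 -6/13 -12/13 -3 7 W
final -2 7 N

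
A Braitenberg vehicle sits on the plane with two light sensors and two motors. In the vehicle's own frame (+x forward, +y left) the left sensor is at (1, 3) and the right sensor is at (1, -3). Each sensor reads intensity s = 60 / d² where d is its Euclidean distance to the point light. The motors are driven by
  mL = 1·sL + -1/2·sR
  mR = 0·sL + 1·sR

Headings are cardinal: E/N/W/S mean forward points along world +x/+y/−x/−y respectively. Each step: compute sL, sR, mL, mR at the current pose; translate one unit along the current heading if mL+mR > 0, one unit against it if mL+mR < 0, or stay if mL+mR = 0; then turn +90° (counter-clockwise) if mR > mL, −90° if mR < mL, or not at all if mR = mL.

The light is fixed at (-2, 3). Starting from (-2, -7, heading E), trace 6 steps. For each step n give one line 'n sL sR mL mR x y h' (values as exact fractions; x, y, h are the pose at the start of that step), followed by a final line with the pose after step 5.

0 6/5 6/17 87/85 6/17 -2 -7 E
1 60/137 12/25 678/3425 12/25 -1 -7 S
2 15/17 3/10 249/340 3/10 -1 -8 E
3 60/169 12/29 726/4901 12/29 0 -8 S
4 2/3 10/39 7/13 10/39 0 -9 E
5 12/41 60/169 798/6929 60/169 1 -9 S
final 1 -10 E

n=0: pose=(-2,-7,E); sL=6/5, sR=6/17; mL=87/85, mR=6/17; mL+mR=117/85 → advance +1; mR−mL=-57/85 → turn -1·90°
n=1: pose=(-1,-7,S); sL=60/137, sR=12/25; mL=678/3425, mR=12/25; mL+mR=2322/3425 → advance +1; mR−mL=966/3425 → turn +1·90°
n=2: pose=(-1,-8,E); sL=15/17, sR=3/10; mL=249/340, mR=3/10; mL+mR=351/340 → advance +1; mR−mL=-147/340 → turn -1·90°
n=3: pose=(0,-8,S); sL=60/169, sR=12/29; mL=726/4901, mR=12/29; mL+mR=2754/4901 → advance +1; mR−mL=1302/4901 → turn +1·90°
n=4: pose=(0,-9,E); sL=2/3, sR=10/39; mL=7/13, mR=10/39; mL+mR=31/39 → advance +1; mR−mL=-11/39 → turn -1·90°
n=5: pose=(1,-9,S); sL=12/41, sR=60/169; mL=798/6929, mR=60/169; mL+mR=3258/6929 → advance +1; mR−mL=1662/6929 → turn +1·90°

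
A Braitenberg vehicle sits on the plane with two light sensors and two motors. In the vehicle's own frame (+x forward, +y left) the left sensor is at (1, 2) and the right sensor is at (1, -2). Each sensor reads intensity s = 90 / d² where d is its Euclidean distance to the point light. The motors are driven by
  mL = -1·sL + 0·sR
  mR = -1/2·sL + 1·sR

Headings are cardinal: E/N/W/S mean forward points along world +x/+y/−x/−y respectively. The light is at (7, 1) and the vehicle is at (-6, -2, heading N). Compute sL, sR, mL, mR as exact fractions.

left sensor world pos  = (-8, -1); dL² = 229
right sensor world pos = (-4, -1); dR² = 125
sL = 90/229 = 90/229
sR = 90/125 = 18/25
mL = -1·sL + 0·sR = -90/229
mR = -1/2·sL + 1·sR = 2997/5725

90/229 18/25 -90/229 2997/5725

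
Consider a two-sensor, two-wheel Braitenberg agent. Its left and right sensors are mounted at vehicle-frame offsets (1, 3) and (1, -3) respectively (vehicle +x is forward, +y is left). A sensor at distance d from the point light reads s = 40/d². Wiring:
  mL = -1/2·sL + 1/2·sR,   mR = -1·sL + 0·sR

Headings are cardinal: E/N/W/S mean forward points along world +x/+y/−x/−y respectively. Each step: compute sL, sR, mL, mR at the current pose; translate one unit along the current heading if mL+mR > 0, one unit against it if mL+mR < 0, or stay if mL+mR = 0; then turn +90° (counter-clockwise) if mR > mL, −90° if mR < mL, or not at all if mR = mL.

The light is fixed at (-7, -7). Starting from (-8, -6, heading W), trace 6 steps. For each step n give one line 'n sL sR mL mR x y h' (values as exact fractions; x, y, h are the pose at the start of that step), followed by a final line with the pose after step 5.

n=0: pose=(-8,-6,W); sL=5, sR=2; mL=-3/2, mR=-5; mL+mR=-13/2 → advance -1; mR−mL=-7/2 → turn -1·90°
n=1: pose=(-7,-6,N); sL=40/13, sR=40/13; mL=0, mR=-40/13; mL+mR=-40/13 → advance -1; mR−mL=-40/13 → turn -1·90°
n=2: pose=(-7,-7,E); sL=4, sR=4; mL=0, mR=-4; mL+mR=-4 → advance -1; mR−mL=-4 → turn -1·90°
n=3: pose=(-8,-7,S); sL=8, sR=40/17; mL=-48/17, mR=-8; mL+mR=-184/17 → advance -1; mR−mL=-88/17 → turn -1·90°
n=4: pose=(-8,-6,W); sL=5, sR=2; mL=-3/2, mR=-5; mL+mR=-13/2 → advance -1; mR−mL=-7/2 → turn -1·90°
n=5: pose=(-7,-6,N); sL=40/13, sR=40/13; mL=0, mR=-40/13; mL+mR=-40/13 → advance -1; mR−mL=-40/13 → turn -1·90°

0 5 2 -3/2 -5 -8 -6 W
1 40/13 40/13 0 -40/13 -7 -6 N
2 4 4 0 -4 -7 -7 E
3 8 40/17 -48/17 -8 -8 -7 S
4 5 2 -3/2 -5 -8 -6 W
5 40/13 40/13 0 -40/13 -7 -6 N
final -7 -7 E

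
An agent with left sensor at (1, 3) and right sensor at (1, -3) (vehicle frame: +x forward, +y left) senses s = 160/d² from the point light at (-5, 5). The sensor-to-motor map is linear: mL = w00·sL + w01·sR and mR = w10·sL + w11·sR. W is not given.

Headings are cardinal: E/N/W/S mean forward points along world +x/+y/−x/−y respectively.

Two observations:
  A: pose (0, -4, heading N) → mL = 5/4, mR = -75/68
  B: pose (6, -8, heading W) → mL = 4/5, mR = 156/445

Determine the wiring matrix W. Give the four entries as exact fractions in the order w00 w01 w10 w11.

obs A: pose=(0,-4,N) → sL=40/17, sR=5/4, mL=5/4, mR=-75/68
obs B: pose=(6,-8,W) → sL=40/89, sR=4/5, mL=4/5, mR=156/445
sensor matrix S = [[40/17, 5/4], [40/89, 4/5]]; det S = 1998/1513
solve [mL_A; mL_B] = S·[w00; w01] and [mR_A; mR_B] = S·[w10; w11]:
  w00 = 0, w01 = 1, w10 = -1, w11 = 1

0 1 -1 1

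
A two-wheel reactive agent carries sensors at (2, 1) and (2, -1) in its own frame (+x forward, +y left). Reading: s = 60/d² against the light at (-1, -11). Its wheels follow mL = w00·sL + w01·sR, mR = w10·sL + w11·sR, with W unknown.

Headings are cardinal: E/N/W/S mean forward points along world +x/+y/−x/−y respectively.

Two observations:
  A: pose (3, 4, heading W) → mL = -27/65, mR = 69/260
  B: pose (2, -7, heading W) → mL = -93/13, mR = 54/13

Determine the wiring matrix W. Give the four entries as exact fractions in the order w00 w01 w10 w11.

obs A: pose=(3,4,W) → sL=3/10, sR=3/13, mL=-27/65, mR=69/260
obs B: pose=(2,-7,W) → sL=6, sR=30/13, mL=-93/13, mR=54/13
sensor matrix S = [[3/10, 3/13], [6, 30/13]]; det S = -9/13
solve [mL_A; mL_B] = S·[w00; w01] and [mR_A; mR_B] = S·[w10; w11]:
  w00 = -1, w01 = -1/2, w10 = 1/2, w11 = 1/2

-1 -1/2 1/2 1/2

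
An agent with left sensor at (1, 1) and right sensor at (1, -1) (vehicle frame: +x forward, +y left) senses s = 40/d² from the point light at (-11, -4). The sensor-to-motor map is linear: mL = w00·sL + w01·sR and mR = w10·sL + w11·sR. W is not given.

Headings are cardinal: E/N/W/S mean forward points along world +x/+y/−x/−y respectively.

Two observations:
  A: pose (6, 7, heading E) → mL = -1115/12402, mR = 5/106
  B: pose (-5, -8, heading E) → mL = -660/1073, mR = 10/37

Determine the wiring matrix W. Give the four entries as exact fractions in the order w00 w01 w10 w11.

obs A: pose=(6,7,E) → sL=10/117, sR=5/53, mL=-1115/12402, mR=5/106
obs B: pose=(-5,-8,E) → sL=20/29, sR=20/37, mL=-660/1073, mR=10/37
sensor matrix S = [[10/117, 5/53], [20/29, 20/37]]; det S = -125500/6653673
solve [mL_A; mL_B] = S·[w00; w01] and [mR_A; mR_B] = S·[w10; w11]:
  w00 = -1/2, w01 = -1/2, w10 = 0, w11 = 1/2

-1/2 -1/2 0 1/2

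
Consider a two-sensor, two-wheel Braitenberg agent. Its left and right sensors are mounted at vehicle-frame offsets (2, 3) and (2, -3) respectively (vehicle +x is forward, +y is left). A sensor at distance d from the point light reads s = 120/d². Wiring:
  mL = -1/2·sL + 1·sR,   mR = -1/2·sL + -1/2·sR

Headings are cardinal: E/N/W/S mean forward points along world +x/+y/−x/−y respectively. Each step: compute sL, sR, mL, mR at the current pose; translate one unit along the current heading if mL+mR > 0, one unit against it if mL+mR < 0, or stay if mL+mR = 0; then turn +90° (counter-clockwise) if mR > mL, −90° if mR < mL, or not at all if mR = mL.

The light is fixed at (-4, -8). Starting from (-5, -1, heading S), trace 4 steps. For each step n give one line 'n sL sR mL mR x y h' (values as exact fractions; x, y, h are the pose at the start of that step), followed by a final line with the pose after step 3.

n=0: pose=(-5,-1,S); sL=120/29, sR=120/41; mL=1020/1189, mR=-4200/1189; mL+mR=-3180/1189 → advance -1; mR−mL=-180/41 → turn -1·90°
n=1: pose=(-5,0,W); sL=60/17, sR=12/13; mL=-186/221, mR=-492/221; mL+mR=-678/221 → advance -1; mR−mL=-18/13 → turn -1·90°
n=2: pose=(-4,0,N); sL=120/109, sR=120/109; mL=60/109, mR=-120/109; mL+mR=-60/109 → advance -1; mR−mL=-180/109 → turn -1·90°
n=3: pose=(-4,-1,E); sL=15/13, sR=6; mL=141/26, mR=-93/26; mL+mR=24/13 → advance +1; mR−mL=-9 → turn -1·90°

0 120/29 120/41 1020/1189 -4200/1189 -5 -1 S
1 60/17 12/13 -186/221 -492/221 -5 0 W
2 120/109 120/109 60/109 -120/109 -4 0 N
3 15/13 6 141/26 -93/26 -4 -1 E
final -3 -1 S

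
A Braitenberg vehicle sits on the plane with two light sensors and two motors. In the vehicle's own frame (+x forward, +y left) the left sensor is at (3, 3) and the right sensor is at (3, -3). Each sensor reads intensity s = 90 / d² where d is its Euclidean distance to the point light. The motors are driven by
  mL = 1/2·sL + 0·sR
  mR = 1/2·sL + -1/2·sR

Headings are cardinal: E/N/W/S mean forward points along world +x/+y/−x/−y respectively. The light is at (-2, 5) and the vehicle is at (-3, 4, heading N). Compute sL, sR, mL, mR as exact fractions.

9/2 45/4 9/4 -27/8

left sensor world pos  = (-6, 7); dL² = 20
right sensor world pos = (0, 7); dR² = 8
sL = 90/20 = 9/2
sR = 90/8 = 45/4
mL = 1/2·sL + 0·sR = 9/4
mR = 1/2·sL + -1/2·sR = -27/8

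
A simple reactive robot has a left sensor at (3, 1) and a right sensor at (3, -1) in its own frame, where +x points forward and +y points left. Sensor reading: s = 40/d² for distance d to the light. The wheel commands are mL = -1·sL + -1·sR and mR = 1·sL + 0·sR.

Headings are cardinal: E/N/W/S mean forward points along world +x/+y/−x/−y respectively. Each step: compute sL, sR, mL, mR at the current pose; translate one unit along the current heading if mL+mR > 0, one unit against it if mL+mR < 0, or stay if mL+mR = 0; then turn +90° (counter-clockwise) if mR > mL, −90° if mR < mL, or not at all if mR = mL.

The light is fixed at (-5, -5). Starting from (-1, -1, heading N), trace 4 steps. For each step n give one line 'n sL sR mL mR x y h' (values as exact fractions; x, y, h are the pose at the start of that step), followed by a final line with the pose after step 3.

0 20/29 20/37 -1320/1073 20/29 -1 -1 N
1 8 40/17 -176/17 8 -1 -2 W
2 10/9 5/2 -65/18 10/9 0 -2 S
3 40/89 40/73 -6480/6497 40/89 0 -1 E
final -1 -1 N

n=0: pose=(-1,-1,N); sL=20/29, sR=20/37; mL=-1320/1073, mR=20/29; mL+mR=-20/37 → advance -1; mR−mL=2060/1073 → turn +1·90°
n=1: pose=(-1,-2,W); sL=8, sR=40/17; mL=-176/17, mR=8; mL+mR=-40/17 → advance -1; mR−mL=312/17 → turn +1·90°
n=2: pose=(0,-2,S); sL=10/9, sR=5/2; mL=-65/18, mR=10/9; mL+mR=-5/2 → advance -1; mR−mL=85/18 → turn +1·90°
n=3: pose=(0,-1,E); sL=40/89, sR=40/73; mL=-6480/6497, mR=40/89; mL+mR=-40/73 → advance -1; mR−mL=9400/6497 → turn +1·90°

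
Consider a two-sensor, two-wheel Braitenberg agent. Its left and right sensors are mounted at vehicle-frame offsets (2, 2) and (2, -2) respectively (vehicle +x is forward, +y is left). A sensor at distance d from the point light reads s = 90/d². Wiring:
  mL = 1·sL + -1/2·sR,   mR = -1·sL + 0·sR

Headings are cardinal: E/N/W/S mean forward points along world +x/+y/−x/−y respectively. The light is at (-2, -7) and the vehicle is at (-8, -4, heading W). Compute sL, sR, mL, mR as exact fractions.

left sensor world pos  = (-10, -6); dL² = 65
right sensor world pos = (-10, -2); dR² = 89
sL = 90/65 = 18/13
sR = 90/89 = 90/89
mL = 1·sL + -1/2·sR = 1017/1157
mR = -1·sL + 0·sR = -18/13

18/13 90/89 1017/1157 -18/13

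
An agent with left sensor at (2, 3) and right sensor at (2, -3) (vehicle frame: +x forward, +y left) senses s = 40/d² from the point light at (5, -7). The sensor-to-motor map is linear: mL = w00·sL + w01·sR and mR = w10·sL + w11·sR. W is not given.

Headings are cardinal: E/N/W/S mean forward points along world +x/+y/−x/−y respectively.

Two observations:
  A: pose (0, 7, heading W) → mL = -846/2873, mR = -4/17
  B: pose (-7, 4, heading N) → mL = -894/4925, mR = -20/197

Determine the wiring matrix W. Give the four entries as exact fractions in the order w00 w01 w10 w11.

obs A: pose=(0,7,W) → sL=4/17, sR=20/169, mL=-846/2873, mR=-4/17
obs B: pose=(-7,4,N) → sL=20/197, sR=4/25, mL=-894/4925, mR=-20/197
sensor matrix S = [[4/17, 20/169], [20/197, 4/25]]; det S = 362688/14149525
solve [mL_A; mL_B] = S·[w00; w01] and [mR_A; mR_B] = S·[w10; w11]:
  w00 = -1, w01 = -1/2, w10 = -1, w11 = 0

-1 -1/2 -1 0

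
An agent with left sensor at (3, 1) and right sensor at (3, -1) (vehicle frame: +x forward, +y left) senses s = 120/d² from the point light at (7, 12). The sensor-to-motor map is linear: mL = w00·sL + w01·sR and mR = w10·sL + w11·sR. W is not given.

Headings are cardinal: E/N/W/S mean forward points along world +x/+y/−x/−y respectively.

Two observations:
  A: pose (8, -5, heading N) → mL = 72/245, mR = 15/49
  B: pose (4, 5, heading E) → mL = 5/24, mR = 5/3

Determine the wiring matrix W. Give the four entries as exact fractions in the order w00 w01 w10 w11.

-1/2 1 1/2 0

obs A: pose=(8,-5,N) → sL=30/49, sR=3/5, mL=72/245, mR=15/49
obs B: pose=(4,5,E) → sL=10/3, sR=15/8, mL=5/24, mR=5/3
sensor matrix S = [[30/49, 3/5], [10/3, 15/8]]; det S = -167/196
solve [mL_A; mL_B] = S·[w00; w01] and [mR_A; mR_B] = S·[w10; w11]:
  w00 = -1/2, w01 = 1, w10 = 1/2, w11 = 0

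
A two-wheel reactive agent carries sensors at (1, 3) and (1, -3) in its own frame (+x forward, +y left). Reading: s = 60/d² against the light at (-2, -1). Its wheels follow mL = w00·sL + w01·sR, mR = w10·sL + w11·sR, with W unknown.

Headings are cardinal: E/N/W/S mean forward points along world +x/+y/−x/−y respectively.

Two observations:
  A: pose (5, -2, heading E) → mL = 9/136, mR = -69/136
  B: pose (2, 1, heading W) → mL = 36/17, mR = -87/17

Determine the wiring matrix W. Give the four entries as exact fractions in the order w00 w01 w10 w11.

1/2 -1/2 -1 1/2

obs A: pose=(5,-2,E) → sL=15/17, sR=3/4, mL=9/136, mR=-69/136
obs B: pose=(2,1,W) → sL=6, sR=30/17, mL=36/17, mR=-87/17
sensor matrix S = [[15/17, 3/4], [6, 30/17]]; det S = -1701/578
solve [mL_A; mL_B] = S·[w00; w01] and [mR_A; mR_B] = S·[w10; w11]:
  w00 = 1/2, w01 = -1/2, w10 = -1, w11 = 1/2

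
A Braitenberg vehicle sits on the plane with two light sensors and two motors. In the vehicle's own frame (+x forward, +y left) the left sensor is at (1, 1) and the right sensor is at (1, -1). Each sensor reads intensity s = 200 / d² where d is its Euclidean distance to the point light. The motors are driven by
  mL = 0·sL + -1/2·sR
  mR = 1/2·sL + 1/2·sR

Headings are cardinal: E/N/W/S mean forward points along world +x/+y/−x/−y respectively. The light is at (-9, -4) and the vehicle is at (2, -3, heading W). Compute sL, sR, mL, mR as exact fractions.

left sensor world pos  = (1, -4); dL² = 100
right sensor world pos = (1, -2); dR² = 104
sL = 200/100 = 2
sR = 200/104 = 25/13
mL = 0·sL + -1/2·sR = -25/26
mR = 1/2·sL + 1/2·sR = 51/26

2 25/13 -25/26 51/26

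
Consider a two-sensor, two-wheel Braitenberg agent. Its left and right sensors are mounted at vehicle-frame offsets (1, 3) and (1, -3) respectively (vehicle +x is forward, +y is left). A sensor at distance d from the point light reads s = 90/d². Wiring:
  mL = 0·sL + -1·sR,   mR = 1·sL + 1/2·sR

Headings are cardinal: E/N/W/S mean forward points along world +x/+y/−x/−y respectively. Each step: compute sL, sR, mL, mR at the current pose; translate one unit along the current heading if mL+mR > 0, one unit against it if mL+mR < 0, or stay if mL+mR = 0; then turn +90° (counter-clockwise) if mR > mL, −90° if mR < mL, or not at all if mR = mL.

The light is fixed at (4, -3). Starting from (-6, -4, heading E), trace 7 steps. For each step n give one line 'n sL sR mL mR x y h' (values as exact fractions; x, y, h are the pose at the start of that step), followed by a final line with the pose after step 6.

n=0: pose=(-6,-4,E); sL=18/17, sR=90/97; mL=-90/97, mR=2511/1649; mL+mR=981/1649 → advance +1; mR−mL=4041/1649 → turn +1·90°
n=1: pose=(-5,-4,N); sL=5/8, sR=5/2; mL=-5/2, mR=15/8; mL+mR=-5/8 → advance -1; mR−mL=35/8 → turn +1·90°
n=2: pose=(-5,-5,W); sL=18/25, sR=90/101; mL=-90/101, mR=2943/2525; mL+mR=693/2525 → advance +1; mR−mL=5193/2525 → turn +1·90°
n=3: pose=(-6,-5,S); sL=45/29, sR=45/89; mL=-45/89, mR=9315/5162; mL+mR=6705/5162 → advance +1; mR−mL=11925/5162 → turn +1·90°
n=4: pose=(-6,-6,E); sL=10/9, sR=10/13; mL=-10/13, mR=175/117; mL+mR=85/117 → advance +1; mR−mL=265/117 → turn +1·90°
n=5: pose=(-5,-6,N); sL=45/74, sR=9/4; mL=-9/4, mR=513/296; mL+mR=-153/296 → advance -1; mR−mL=1179/296 → turn +1·90°
n=6: pose=(-5,-7,W); sL=90/149, sR=90/101; mL=-90/101, mR=15795/15049; mL+mR=2385/15049 → advance +1; mR−mL=29205/15049 → turn +1·90°

0 18/17 90/97 -90/97 2511/1649 -6 -4 E
1 5/8 5/2 -5/2 15/8 -5 -4 N
2 18/25 90/101 -90/101 2943/2525 -5 -5 W
3 45/29 45/89 -45/89 9315/5162 -6 -5 S
4 10/9 10/13 -10/13 175/117 -6 -6 E
5 45/74 9/4 -9/4 513/296 -5 -6 N
6 90/149 90/101 -90/101 15795/15049 -5 -7 W
final -6 -7 S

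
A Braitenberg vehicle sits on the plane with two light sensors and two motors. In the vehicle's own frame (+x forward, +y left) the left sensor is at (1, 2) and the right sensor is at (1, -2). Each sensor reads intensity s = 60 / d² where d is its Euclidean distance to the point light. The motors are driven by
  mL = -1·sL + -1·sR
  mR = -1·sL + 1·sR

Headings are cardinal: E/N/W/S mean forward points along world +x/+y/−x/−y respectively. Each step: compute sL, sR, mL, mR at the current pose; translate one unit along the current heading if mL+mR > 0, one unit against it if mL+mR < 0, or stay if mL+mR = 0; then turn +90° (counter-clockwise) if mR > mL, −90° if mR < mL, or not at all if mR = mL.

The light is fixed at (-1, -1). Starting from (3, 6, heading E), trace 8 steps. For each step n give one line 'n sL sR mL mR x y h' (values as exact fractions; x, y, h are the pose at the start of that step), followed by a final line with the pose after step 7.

n=0: pose=(3,6,E); sL=30/53, sR=6/5; mL=-468/265, mR=168/265; mL+mR=-60/53 → advance -1; mR−mL=12/5 → turn +1·90°
n=1: pose=(2,6,N); sL=12/13, sR=60/89; mL=-1848/1157, mR=-288/1157; mL+mR=-24/13 → advance -1; mR−mL=120/89 → turn +1·90°
n=2: pose=(2,5,W); sL=3, sR=15/17; mL=-66/17, mR=-36/17; mL+mR=-6 → advance -1; mR−mL=30/17 → turn +1·90°
n=3: pose=(3,5,S); sL=60/61, sR=60/29; mL=-5400/1769, mR=1920/1769; mL+mR=-120/61 → advance -1; mR−mL=120/29 → turn +1·90°
n=4: pose=(3,6,E); sL=30/53, sR=6/5; mL=-468/265, mR=168/265; mL+mR=-60/53 → advance -1; mR−mL=12/5 → turn +1·90°
n=5: pose=(2,6,N); sL=12/13, sR=60/89; mL=-1848/1157, mR=-288/1157; mL+mR=-24/13 → advance -1; mR−mL=120/89 → turn +1·90°
n=6: pose=(2,5,W); sL=3, sR=15/17; mL=-66/17, mR=-36/17; mL+mR=-6 → advance -1; mR−mL=30/17 → turn +1·90°
n=7: pose=(3,5,S); sL=60/61, sR=60/29; mL=-5400/1769, mR=1920/1769; mL+mR=-120/61 → advance -1; mR−mL=120/29 → turn +1·90°

0 30/53 6/5 -468/265 168/265 3 6 E
1 12/13 60/89 -1848/1157 -288/1157 2 6 N
2 3 15/17 -66/17 -36/17 2 5 W
3 60/61 60/29 -5400/1769 1920/1769 3 5 S
4 30/53 6/5 -468/265 168/265 3 6 E
5 12/13 60/89 -1848/1157 -288/1157 2 6 N
6 3 15/17 -66/17 -36/17 2 5 W
7 60/61 60/29 -5400/1769 1920/1769 3 5 S
final 3 6 E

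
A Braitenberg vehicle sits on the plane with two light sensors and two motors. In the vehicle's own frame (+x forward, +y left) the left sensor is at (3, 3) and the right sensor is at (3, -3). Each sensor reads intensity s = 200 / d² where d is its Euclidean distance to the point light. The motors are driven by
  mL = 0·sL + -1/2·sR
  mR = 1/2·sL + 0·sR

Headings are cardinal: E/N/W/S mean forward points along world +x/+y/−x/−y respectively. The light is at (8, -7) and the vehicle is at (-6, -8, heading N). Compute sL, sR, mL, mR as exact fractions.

left sensor world pos  = (-9, -5); dL² = 293
right sensor world pos = (-3, -5); dR² = 125
sL = 200/293 = 200/293
sR = 200/125 = 8/5
mL = 0·sL + -1/2·sR = -4/5
mR = 1/2·sL + 0·sR = 100/293

200/293 8/5 -4/5 100/293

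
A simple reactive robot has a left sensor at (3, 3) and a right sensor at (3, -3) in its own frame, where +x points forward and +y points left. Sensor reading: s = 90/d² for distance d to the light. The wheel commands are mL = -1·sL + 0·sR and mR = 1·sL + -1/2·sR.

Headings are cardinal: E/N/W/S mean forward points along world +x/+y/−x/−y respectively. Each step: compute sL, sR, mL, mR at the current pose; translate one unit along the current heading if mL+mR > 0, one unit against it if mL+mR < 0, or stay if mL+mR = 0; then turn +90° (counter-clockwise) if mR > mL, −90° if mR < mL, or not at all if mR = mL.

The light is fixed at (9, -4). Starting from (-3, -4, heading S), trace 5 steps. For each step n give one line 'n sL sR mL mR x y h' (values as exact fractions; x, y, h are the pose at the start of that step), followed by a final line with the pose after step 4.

n=0: pose=(-3,-4,S); sL=1, sR=5/13; mL=-1, mR=21/26; mL+mR=-5/26 → advance -1; mR−mL=47/26 → turn +1·90°
n=1: pose=(-3,-3,E); sL=90/97, sR=18/17; mL=-90/97, mR=657/1649; mL+mR=-9/17 → advance -1; mR−mL=2187/1649 → turn +1·90°
n=2: pose=(-4,-3,N); sL=45/136, sR=45/58; mL=-45/136, mR=-225/3944; mL+mR=-45/116 → advance -1; mR−mL=135/493 → turn +1·90°
n=3: pose=(-4,-4,W); sL=18/53, sR=18/53; mL=-18/53, mR=9/53; mL+mR=-9/53 → advance -1; mR−mL=27/53 → turn +1·90°
n=4: pose=(-3,-4,S); sL=1, sR=5/13; mL=-1, mR=21/26; mL+mR=-5/26 → advance -1; mR−mL=47/26 → turn +1·90°

0 1 5/13 -1 21/26 -3 -4 S
1 90/97 18/17 -90/97 657/1649 -3 -3 E
2 45/136 45/58 -45/136 -225/3944 -4 -3 N
3 18/53 18/53 -18/53 9/53 -4 -4 W
4 1 5/13 -1 21/26 -3 -4 S
final -3 -3 E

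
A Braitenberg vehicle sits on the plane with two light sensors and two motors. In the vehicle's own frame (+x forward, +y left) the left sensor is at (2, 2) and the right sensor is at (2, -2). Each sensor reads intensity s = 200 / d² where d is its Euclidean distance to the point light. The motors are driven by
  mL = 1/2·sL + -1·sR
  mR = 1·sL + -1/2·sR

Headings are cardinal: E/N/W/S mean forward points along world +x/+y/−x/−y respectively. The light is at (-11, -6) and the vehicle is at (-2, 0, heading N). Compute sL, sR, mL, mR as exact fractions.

200/113 40/37 -820/4181 5140/4181

left sensor world pos  = (-4, 2); dL² = 113
right sensor world pos = (0, 2); dR² = 185
sL = 200/113 = 200/113
sR = 200/185 = 40/37
mL = 1/2·sL + -1·sR = -820/4181
mR = 1·sL + -1/2·sR = 5140/4181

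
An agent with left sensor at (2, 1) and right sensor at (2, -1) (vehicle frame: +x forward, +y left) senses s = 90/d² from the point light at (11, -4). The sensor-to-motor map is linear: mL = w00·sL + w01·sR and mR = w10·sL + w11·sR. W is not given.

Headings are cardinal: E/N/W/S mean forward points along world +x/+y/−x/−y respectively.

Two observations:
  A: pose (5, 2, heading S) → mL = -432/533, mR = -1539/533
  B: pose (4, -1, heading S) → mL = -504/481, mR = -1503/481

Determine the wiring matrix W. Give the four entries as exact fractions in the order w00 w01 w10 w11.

obs A: pose=(5,2,S) → sL=90/41, sR=18/13, mL=-432/533, mR=-1539/533
obs B: pose=(4,-1,S) → sL=90/37, sR=18/13, mL=-504/481, mR=-1503/481
sensor matrix S = [[90/41, 18/13], [90/37, 18/13]]; det S = -6480/19721
solve [mL_A; mL_B] = S·[w00; w01] and [mR_A; mR_B] = S·[w10; w11]:
  w00 = -1, w01 = 1, w10 = -1, w11 = -1/2

-1 1 -1 -1/2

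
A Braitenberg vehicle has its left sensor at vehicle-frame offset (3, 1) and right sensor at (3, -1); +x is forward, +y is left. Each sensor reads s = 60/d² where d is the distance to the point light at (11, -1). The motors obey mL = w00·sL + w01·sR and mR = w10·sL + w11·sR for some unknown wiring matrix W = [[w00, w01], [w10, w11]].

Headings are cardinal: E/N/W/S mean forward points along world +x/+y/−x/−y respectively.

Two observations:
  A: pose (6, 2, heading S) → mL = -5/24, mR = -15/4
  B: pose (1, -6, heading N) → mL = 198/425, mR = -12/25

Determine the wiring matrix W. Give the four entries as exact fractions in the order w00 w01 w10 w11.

-1/2 1 -1 0

obs A: pose=(6,2,S) → sL=15/4, sR=5/3, mL=-5/24, mR=-15/4
obs B: pose=(1,-6,N) → sL=12/25, sR=12/17, mL=198/425, mR=-12/25
sensor matrix S = [[15/4, 5/3], [12/25, 12/17]]; det S = 157/85
solve [mL_A; mL_B] = S·[w00; w01] and [mR_A; mR_B] = S·[w10; w11]:
  w00 = -1/2, w01 = 1, w10 = -1, w11 = 0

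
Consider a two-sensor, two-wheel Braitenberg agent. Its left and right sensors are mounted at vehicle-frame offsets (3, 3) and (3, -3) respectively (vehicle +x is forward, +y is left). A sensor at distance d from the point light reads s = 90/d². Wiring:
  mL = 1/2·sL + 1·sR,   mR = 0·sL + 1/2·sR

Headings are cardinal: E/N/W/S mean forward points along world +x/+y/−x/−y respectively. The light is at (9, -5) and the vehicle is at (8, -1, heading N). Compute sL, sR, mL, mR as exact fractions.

left sensor world pos  = (5, 2); dL² = 65
right sensor world pos = (11, 2); dR² = 53
sL = 90/65 = 18/13
sR = 90/53 = 90/53
mL = 1/2·sL + 1·sR = 1647/689
mR = 0·sL + 1/2·sR = 45/53

18/13 90/53 1647/689 45/53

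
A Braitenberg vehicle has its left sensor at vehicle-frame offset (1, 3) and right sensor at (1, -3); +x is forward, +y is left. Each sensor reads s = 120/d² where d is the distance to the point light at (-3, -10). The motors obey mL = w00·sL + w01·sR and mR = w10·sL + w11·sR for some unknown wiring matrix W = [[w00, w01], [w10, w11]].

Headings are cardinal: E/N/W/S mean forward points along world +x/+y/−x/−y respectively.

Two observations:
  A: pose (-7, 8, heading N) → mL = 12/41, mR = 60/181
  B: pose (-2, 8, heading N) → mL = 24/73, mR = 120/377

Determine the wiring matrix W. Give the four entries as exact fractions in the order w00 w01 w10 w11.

1 0 0 1

obs A: pose=(-7,8,N) → sL=12/41, sR=60/181, mL=12/41, mR=60/181
obs B: pose=(-2,8,N) → sL=24/73, sR=120/377, mL=24/73, mR=120/377
sensor matrix S = [[12/41, 60/181], [24/73, 120/377]]; det S = -3231360/204233341
solve [mL_A; mL_B] = S·[w00; w01] and [mR_A; mR_B] = S·[w10; w11]:
  w00 = 1, w01 = 0, w10 = 0, w11 = 1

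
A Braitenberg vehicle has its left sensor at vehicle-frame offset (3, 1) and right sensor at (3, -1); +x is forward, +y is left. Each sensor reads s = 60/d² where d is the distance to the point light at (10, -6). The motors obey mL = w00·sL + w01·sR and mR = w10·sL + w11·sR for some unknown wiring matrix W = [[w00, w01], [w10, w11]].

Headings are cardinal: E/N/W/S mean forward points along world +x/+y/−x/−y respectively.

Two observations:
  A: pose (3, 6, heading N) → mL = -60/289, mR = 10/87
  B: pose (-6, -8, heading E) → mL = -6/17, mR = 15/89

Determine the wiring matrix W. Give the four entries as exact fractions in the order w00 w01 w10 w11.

-1 0 0 1/2

obs A: pose=(3,6,N) → sL=60/289, sR=20/87, mL=-60/289, mR=10/87
obs B: pose=(-6,-8,E) → sL=6/17, sR=30/89, mL=-6/17, mR=15/89
sensor matrix S = [[60/289, 20/87], [6/17, 30/89]]; det S = -8320/745909
solve [mL_A; mL_B] = S·[w00; w01] and [mR_A; mR_B] = S·[w10; w11]:
  w00 = -1, w01 = 0, w10 = 0, w11 = 1/2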